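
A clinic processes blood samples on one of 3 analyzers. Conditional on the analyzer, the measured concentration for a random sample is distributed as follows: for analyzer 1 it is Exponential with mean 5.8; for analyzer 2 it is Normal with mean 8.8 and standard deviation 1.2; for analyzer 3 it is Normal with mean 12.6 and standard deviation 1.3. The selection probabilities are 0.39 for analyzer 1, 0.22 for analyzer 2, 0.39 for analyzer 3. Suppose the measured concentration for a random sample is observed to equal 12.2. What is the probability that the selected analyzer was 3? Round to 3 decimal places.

Likelihoods f(12.2 | ·): 1: 0.0210405; 2: 0.00600508; 3: 0.29269.
Posterior ∝ prior × likelihood. Numerator for 3: 0.39·0.29269 = 0.114149.
Normalizing constant: 0.39·0.0210405 + 0.22·0.00600508 + 0.39·0.29269 = 0.123676.
P(3 | observation) = 0.114149 / 0.123676 = 0.922969.

0.923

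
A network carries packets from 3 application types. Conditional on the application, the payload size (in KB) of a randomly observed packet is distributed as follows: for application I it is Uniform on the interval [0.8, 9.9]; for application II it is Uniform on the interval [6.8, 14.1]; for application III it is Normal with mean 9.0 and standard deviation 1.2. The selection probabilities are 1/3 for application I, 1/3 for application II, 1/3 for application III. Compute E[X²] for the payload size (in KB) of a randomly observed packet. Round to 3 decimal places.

77.202

For each component E[X²] = Var + (mean)², giving I: 35.5233; II: 113.643; III: 82.44.
Overall E[X²] = 0.333333·35.5233 + 0.333333·113.643 + 0.333333·82.44 = 77.2022.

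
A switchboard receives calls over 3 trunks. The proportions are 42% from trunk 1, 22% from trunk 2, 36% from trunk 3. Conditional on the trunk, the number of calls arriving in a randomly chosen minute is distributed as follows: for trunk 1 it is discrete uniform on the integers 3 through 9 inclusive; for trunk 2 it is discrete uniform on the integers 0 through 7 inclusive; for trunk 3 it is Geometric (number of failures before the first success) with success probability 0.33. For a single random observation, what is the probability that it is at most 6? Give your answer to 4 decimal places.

Conditional on each trunk, P(X ≤ 6): 1: 0.571429; 2: 0.875; 3: 0.939393.
By total probability, P(X ≤ 6) = 0.42·0.571429 + 0.22·0.875 + 0.36·0.939393 = 0.770681.

0.7707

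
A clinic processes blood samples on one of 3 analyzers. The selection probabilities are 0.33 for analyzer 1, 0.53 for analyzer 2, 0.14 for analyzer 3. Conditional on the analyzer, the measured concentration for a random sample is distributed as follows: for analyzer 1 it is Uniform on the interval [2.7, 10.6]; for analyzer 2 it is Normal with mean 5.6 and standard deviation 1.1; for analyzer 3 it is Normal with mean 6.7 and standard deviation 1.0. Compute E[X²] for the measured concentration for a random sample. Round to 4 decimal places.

For each component E[X²] = Var + (mean)², giving 1: 49.4233; 2: 32.57; 3: 45.89.
Overall E[X²] = 0.33·49.4233 + 0.53·32.57 + 0.14·45.89 = 39.9964.

39.9964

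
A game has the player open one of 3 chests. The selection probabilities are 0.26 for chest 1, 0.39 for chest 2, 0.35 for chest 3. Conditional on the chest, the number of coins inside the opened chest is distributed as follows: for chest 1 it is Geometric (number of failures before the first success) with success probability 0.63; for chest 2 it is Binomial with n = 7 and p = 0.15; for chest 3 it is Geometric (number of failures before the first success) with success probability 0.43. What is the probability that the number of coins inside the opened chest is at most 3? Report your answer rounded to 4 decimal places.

0.9535

Conditional on each chest, P(X ≤ 3): 1: 0.981258; 2: 0.987897; 3: 0.89444.
By total probability, P(X ≤ 3) = 0.26·0.981258 + 0.39·0.987897 + 0.35·0.89444 = 0.953461.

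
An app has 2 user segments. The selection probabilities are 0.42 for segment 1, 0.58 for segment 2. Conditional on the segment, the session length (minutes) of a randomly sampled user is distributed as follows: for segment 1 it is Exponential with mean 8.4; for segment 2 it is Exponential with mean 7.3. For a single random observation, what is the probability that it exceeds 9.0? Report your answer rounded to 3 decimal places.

0.313

Conditional on each segment, P(X > 9.0): 1: 0.342519; 2: 0.291453.
By total probability, P(X > 9.0) = 0.42·0.342519 + 0.58·0.291453 = 0.312901.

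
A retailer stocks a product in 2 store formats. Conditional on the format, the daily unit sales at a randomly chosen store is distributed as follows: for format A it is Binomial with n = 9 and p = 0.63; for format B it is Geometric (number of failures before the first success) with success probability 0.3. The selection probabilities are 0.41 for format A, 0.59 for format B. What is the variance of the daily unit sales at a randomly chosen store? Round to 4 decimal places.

Per component, A: μ=5.67, E[X²]=34.2468; B: μ=2.33333, E[X²]=13.2222.
E[X] = 0.41·5.67 + 0.59·2.33333 = 3.70137.
E[X²] = 0.41·34.2468 + 0.59·13.2222 = 21.8423.
Var(X) = E[X²] − (E[X])² = 21.8423 − 13.7001 = 8.14218.

8.1422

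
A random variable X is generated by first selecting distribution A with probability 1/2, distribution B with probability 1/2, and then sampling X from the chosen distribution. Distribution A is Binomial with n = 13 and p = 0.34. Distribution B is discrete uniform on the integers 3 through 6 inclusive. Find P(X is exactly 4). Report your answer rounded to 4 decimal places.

Conditional on each component, P(X = 4): A: 0.227048; B: 0.25.
By total probability, P(X = 4) = 0.5·0.227048 + 0.5·0.25 = 0.238524.

0.2385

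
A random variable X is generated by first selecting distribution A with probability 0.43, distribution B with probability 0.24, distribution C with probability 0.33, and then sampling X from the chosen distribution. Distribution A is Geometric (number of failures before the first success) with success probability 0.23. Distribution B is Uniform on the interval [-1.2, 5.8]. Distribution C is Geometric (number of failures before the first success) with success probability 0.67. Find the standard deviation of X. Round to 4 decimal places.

3.0017

Per component, A: μ=3.34783, E[X²]=25.7637; B: μ=2.3, E[X²]=9.37333; C: μ=0.492537, E[X²]=0.977723.
E[X] = 0.43·3.34783 + 0.24·2.3 + 0.33·0.492537 = 2.1541.
E[X²] = 0.43·25.7637 + 0.24·9.37333 + 0.33·0.977723 = 13.6506.
Var(X) = E[X²] − (E[X])² = 13.6506 − 4.64016 = 9.01048.
SD(X) = √9.01048 = 3.00175.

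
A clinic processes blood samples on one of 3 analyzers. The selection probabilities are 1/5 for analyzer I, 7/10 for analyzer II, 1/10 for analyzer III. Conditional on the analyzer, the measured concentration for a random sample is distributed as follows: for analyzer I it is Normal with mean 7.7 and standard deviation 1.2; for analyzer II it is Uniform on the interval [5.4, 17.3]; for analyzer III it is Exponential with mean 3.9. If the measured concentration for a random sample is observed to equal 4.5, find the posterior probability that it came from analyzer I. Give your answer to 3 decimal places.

0.190

Likelihoods f(4.5 | ·): I: 0.00949666; II: 0; III: 0.0808772.
Posterior ∝ prior × likelihood. Numerator for I: 0.2·0.00949666 = 0.00189933.
Normalizing constant: 0.2·0.00949666 + 0.7·0 + 0.1·0.0808772 = 0.00998706.
P(I | observation) = 0.00189933 / 0.00998706 = 0.190179.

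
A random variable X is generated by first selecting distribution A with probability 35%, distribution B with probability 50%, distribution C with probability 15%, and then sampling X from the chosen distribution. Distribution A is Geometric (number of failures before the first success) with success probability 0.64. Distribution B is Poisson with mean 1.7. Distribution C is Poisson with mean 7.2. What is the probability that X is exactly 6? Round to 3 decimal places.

Conditional on each component, P(X = 6): A: 0.00139314; B: 0.00612436; C: 0.144458.
By total probability, P(X = 6) = 0.35·0.00139314 + 0.5·0.00612436 + 0.15·0.144458 = 0.0252185.

0.025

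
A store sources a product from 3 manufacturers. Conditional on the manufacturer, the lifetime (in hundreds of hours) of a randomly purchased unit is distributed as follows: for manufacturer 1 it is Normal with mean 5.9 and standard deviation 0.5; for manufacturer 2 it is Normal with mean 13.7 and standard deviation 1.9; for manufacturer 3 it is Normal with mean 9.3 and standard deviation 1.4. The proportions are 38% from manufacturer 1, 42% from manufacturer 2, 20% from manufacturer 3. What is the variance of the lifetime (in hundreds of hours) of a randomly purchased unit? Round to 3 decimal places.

14.218

Per component, 1: μ=5.9, E[X²]=35.06; 2: μ=13.7, E[X²]=191.3; 3: μ=9.3, E[X²]=88.45.
E[X] = 0.38·5.9 + 0.42·13.7 + 0.2·9.3 = 9.856.
E[X²] = 0.38·35.06 + 0.42·191.3 + 0.2·88.45 = 111.359.
Var(X) = E[X²] − (E[X])² = 111.359 − 97.1407 = 14.2181.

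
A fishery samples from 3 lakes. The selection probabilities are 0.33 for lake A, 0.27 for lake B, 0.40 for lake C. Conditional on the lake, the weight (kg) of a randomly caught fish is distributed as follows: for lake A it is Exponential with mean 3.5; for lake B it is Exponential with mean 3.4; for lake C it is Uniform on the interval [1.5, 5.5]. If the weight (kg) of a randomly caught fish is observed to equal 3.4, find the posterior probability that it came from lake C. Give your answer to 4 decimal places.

Likelihoods f(3.4 | ·): A: 0.108155; B: 0.1082; C: 0.25.
Posterior ∝ prior × likelihood. Numerator for C: 0.4·0.25 = 0.1.
Normalizing constant: 0.33·0.108155 + 0.27·0.1082 + 0.4·0.25 = 0.164905.
P(C | observation) = 0.1 / 0.164905 = 0.60641.

0.6064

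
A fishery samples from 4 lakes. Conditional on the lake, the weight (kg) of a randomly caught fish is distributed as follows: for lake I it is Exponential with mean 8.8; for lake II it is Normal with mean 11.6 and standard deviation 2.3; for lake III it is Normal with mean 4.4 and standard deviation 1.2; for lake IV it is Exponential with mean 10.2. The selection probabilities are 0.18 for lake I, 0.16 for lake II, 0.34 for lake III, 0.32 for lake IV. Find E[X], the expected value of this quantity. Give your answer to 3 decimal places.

8.200

Component means — I: 8.8; II: 11.6; III: 4.4; IV: 10.2.
E[X] = 0.18·8.8 + 0.16·11.6 + 0.34·4.4 + 0.32·10.2 = 8.2.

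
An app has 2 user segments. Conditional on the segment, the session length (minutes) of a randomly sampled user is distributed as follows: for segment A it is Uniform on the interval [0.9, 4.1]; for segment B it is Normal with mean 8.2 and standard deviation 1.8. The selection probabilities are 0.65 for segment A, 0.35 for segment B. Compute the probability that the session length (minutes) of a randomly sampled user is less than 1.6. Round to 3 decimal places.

0.142

Conditional on each segment, P(X < 1.6): A: 0.21875; B: 0.000122866.
By total probability, P(X < 1.6) = 0.65·0.21875 + 0.35·0.000122866 = 0.142231.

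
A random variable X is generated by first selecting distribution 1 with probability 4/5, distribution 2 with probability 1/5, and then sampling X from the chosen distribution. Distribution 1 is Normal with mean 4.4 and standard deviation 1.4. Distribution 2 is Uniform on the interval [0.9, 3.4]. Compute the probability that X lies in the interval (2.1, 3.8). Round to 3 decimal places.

Conditional on each component, P(2.1 < X < 3.8): 1: 0.283911; 2: 0.52.
By total probability, P(2.1 < X < 3.8) = 0.8·0.283911 + 0.2·0.52 = 0.331129.

0.331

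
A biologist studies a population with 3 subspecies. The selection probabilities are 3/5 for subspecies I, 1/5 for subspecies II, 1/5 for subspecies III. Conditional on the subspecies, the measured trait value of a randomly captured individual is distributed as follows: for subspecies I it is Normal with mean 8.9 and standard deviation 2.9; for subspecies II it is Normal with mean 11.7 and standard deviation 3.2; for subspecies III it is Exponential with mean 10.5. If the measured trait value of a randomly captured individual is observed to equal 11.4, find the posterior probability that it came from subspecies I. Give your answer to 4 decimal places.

0.6455

Likelihoods f(11.4 | ·): I: 0.0948716; II: 0.124123; III: 0.0321581.
Posterior ∝ prior × likelihood. Numerator for I: 0.6·0.0948716 = 0.056923.
Normalizing constant: 0.6·0.0948716 + 0.2·0.124123 + 0.2·0.0321581 = 0.0881792.
P(I | observation) = 0.056923 / 0.0881792 = 0.645538.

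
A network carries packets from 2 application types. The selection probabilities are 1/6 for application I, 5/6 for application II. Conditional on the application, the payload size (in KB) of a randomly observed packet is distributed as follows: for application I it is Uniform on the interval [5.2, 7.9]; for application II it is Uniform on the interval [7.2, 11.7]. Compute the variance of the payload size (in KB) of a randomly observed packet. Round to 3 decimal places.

2.676

Per component, I: μ=6.55, E[X²]=43.51; II: μ=9.45, E[X²]=90.99.
E[X] = 0.166667·6.55 + 0.833333·9.45 = 8.96667.
E[X²] = 0.166667·43.51 + 0.833333·90.99 = 83.0767.
Var(X) = E[X²] − (E[X])² = 83.0767 − 80.4011 = 2.67556.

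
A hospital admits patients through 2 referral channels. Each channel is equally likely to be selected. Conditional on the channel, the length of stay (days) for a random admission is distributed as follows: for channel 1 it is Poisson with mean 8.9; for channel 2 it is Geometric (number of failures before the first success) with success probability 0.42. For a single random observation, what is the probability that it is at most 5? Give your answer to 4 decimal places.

0.5419

Conditional on each channel, P(X ≤ 5): 1: 0.1219; 2: 0.961931.
By total probability, P(X ≤ 5) = 0.5·0.1219 + 0.5·0.961931 = 0.541915.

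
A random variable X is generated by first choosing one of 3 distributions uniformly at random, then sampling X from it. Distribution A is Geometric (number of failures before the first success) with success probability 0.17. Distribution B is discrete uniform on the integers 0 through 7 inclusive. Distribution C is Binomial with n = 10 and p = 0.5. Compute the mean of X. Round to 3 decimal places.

Component means — A: 4.88235; B: 3.5; C: 5.
E[X] = 0.333333·4.88235 + 0.333333·3.5 + 0.333333·5 = 4.46078.

4.461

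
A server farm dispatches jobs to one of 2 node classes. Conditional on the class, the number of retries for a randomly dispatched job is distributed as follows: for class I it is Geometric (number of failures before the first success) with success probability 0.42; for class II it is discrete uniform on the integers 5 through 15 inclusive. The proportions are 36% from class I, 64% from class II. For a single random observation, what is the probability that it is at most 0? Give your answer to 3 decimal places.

Conditional on each class, P(X ≤ 0): I: 0.42; II: 0.
By total probability, P(X ≤ 0) = 0.36·0.42 + 0.64·0 = 0.1512.

0.151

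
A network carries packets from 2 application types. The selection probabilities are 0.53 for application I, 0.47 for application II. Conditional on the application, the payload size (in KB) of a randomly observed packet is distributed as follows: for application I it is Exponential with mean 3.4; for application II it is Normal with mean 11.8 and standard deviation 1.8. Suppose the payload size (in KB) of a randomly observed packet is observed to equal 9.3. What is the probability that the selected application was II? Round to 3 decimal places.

Likelihoods f(9.3 | ·): I: 0.0190809; II: 0.0844808.
Posterior ∝ prior × likelihood. Numerator for II: 0.47·0.0844808 = 0.039706.
Normalizing constant: 0.53·0.0190809 + 0.47·0.0844808 = 0.0498188.
P(II | observation) = 0.039706 / 0.0498188 = 0.797007.

0.797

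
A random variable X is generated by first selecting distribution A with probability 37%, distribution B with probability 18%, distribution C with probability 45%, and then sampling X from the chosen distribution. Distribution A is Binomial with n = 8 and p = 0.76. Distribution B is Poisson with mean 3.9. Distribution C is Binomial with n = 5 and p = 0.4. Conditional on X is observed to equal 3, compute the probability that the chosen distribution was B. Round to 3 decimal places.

Likelihoods P(X=3 | ·): A: 0.0195742; B: 0.200122; C: 0.2304.
Posterior ∝ prior × likelihood. Numerator for B: 0.18·0.200122 = 0.0360219.
Normalizing constant: 0.37·0.0195742 + 0.18·0.200122 + 0.45·0.2304 = 0.146944.
P(B | observation) = 0.0360219 / 0.146944 = 0.24514.

0.245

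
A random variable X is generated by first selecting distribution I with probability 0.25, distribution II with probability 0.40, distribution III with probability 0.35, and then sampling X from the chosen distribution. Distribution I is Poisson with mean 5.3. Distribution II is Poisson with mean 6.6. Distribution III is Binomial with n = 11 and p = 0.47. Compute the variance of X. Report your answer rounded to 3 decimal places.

5.381

Per component, I: μ=5.3, E[X²]=33.39; II: μ=6.6, E[X²]=50.16; III: μ=5.17, E[X²]=29.469.
E[X] = 0.25·5.3 + 0.4·6.6 + 0.35·5.17 = 5.7745.
E[X²] = 0.25·33.39 + 0.4·50.16 + 0.35·29.469 = 38.7257.
Var(X) = E[X²] − (E[X])² = 38.7257 − 33.3449 = 5.3808.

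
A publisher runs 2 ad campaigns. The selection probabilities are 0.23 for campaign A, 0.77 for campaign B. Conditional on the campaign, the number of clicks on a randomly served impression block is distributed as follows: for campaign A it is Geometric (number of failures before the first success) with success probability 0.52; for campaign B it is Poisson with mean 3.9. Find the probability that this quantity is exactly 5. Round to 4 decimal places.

0.1202

Conditional on each campaign, P(X = 5): A: 0.0132498; B: 0.152193.
By total probability, P(X = 5) = 0.23·0.0132498 + 0.77·0.152193 = 0.120236.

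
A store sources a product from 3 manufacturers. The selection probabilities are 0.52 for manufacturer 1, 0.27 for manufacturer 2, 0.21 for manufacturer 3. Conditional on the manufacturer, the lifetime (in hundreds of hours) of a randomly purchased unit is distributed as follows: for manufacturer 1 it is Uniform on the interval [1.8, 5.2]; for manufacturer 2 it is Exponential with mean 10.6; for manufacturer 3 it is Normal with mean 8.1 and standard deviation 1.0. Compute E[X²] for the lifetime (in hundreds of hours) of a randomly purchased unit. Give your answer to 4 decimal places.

81.5334

For each component E[X²] = Var + (mean)², giving 1: 13.2133; 2: 224.72; 3: 66.61.
Overall E[X²] = 0.52·13.2133 + 0.27·224.72 + 0.21·66.61 = 81.5334.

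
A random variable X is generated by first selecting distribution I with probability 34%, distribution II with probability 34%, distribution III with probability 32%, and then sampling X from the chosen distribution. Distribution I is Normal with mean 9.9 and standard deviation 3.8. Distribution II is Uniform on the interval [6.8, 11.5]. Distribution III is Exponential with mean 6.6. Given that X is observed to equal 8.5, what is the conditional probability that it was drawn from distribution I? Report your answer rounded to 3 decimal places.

0.280

Likelihoods f(8.5 | ·): I: 0.0980962; II: 0.212766; III: 0.0417963.
Posterior ∝ prior × likelihood. Numerator for I: 0.34·0.0980962 = 0.0333527.
Normalizing constant: 0.34·0.0980962 + 0.34·0.212766 + 0.32·0.0417963 = 0.119068.
P(I | observation) = 0.0333527 / 0.119068 = 0.280115.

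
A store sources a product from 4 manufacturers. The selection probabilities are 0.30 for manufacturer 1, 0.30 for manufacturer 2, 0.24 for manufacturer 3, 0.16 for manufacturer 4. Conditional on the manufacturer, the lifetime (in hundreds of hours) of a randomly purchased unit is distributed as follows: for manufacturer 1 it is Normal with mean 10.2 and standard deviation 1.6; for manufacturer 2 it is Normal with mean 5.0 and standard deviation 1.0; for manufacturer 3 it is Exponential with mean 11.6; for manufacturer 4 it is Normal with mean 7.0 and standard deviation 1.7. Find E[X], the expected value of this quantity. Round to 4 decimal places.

8.4640

Component means — 1: 10.2; 2: 5; 3: 11.6; 4: 7.
E[X] = 0.3·10.2 + 0.3·5 + 0.24·11.6 + 0.16·7 = 8.464.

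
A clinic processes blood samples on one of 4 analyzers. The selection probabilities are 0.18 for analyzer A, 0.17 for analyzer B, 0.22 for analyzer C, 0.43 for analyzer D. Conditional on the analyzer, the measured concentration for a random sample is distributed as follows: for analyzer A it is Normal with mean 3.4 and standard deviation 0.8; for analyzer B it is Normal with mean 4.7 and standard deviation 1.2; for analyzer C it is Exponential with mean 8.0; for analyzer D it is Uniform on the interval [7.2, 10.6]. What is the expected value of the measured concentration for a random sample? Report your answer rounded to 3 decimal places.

Component means — A: 3.4; B: 4.7; C: 8; D: 8.9.
E[X] = 0.18·3.4 + 0.17·4.7 + 0.22·8 + 0.43·8.9 = 6.998.

6.998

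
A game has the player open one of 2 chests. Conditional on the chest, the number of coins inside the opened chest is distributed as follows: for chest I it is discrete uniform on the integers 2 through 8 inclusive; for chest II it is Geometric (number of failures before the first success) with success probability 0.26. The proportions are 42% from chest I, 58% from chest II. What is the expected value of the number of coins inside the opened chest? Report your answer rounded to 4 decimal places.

Component means — I: 5; II: 2.84615.
E[X] = 0.42·5 + 0.58·2.84615 = 3.75077.

3.7508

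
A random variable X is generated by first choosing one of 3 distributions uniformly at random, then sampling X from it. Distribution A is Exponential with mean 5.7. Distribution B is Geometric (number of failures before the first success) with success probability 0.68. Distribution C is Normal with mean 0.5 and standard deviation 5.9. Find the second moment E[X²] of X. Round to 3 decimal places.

For each component E[X²] = Var + (mean)², giving A: 64.98; B: 0.913495; C: 35.06.
Overall E[X²] = 0.333333·64.98 + 0.333333·0.913495 + 0.333333·35.06 = 33.6512.

33.651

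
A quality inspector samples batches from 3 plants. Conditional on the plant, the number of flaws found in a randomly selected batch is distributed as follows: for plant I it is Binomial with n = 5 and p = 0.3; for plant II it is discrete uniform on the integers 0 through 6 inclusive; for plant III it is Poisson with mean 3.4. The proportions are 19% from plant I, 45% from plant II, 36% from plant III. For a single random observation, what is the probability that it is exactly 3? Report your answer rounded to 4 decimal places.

0.1681

Conditional on each plant, P(X = 3): I: 0.1323; II: 0.142857; III: 0.218617.
By total probability, P(X = 3) = 0.19·0.1323 + 0.45·0.142857 + 0.36·0.218617 = 0.168125.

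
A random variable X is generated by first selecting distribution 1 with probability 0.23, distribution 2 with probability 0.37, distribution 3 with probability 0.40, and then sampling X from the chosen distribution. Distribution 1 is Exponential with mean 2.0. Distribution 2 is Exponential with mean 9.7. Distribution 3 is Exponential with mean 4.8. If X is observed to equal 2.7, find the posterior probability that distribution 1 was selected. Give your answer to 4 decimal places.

0.2808

Likelihoods f(2.7 | ·): 1: 0.12962; 2: 0.0780445; 3: 0.118705.
Posterior ∝ prior × likelihood. Numerator for 1: 0.23·0.12962 = 0.0298126.
Normalizing constant: 0.23·0.12962 + 0.37·0.0780445 + 0.4·0.118705 = 0.106171.
P(1 | observation) = 0.0298126 / 0.106171 = 0.280798.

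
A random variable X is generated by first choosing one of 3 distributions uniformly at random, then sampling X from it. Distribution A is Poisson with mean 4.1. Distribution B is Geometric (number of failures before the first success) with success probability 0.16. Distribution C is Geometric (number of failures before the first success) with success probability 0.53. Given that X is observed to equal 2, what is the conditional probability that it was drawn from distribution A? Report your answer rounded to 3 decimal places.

Likelihoods P(X=2 | ·): A: 0.139293; B: 0.112896; C: 0.117077.
Posterior ∝ prior × likelihood. Numerator for A: 0.333333·0.139293 = 0.0464311.
Normalizing constant: 0.333333·0.139293 + 0.333333·0.112896 + 0.333333·0.117077 = 0.123089.
P(A | observation) = 0.0464311 / 0.123089 = 0.377216.

0.377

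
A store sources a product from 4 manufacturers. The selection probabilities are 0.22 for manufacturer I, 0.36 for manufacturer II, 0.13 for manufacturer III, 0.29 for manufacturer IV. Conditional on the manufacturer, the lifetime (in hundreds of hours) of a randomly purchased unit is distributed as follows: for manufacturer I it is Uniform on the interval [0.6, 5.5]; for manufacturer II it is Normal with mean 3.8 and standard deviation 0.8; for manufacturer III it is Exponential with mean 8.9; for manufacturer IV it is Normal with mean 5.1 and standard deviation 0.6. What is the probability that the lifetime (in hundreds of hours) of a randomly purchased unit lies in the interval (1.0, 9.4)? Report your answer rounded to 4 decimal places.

Conditional on each manufacturer, P(1.0 < X < 9.4): I: 0.918367; II: 0.999767; III: 0.545941; IV: 1.
By total probability, P(1.0 < X < 9.4) = 0.22·0.918367 + 0.36·0.999767 + 0.13·0.545941 + 0.29·1 = 0.922929.

0.9229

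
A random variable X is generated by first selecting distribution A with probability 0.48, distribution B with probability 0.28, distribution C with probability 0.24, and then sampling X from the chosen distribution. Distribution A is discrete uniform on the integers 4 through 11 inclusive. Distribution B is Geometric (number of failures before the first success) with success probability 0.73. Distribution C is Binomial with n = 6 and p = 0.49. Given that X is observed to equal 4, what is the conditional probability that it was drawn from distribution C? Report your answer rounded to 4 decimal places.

0.4691

Likelihoods P(X=4 | ·): A: 0.125; B: 0.00387952; C: 0.224914.
Posterior ∝ prior × likelihood. Numerator for C: 0.24·0.224914 = 0.0539793.
Normalizing constant: 0.48·0.125 + 0.28·0.00387952 + 0.24·0.224914 = 0.115066.
P(C | observation) = 0.0539793 / 0.115066 = 0.469118.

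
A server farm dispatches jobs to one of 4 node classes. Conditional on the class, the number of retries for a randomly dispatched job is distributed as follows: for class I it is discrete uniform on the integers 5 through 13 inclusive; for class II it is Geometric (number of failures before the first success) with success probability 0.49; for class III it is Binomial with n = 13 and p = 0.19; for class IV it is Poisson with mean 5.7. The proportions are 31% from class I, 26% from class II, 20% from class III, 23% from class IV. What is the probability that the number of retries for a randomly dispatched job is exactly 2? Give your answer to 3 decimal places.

0.101

Conditional on each class, P(X = 2): I: 0; II: 0.127449; III: 0.277292; IV: 0.0543552.
By total probability, P(X = 2) = 0.31·0 + 0.26·0.127449 + 0.2·0.277292 + 0.23·0.0543552 = 0.101097.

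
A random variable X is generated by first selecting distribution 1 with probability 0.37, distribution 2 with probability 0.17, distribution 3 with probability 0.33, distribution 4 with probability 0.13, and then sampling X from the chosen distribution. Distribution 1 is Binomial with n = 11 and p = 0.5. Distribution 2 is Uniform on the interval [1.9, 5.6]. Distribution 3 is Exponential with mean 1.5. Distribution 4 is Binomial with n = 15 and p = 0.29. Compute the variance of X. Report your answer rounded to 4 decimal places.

Per component, 1: μ=5.5, E[X²]=33; 2: μ=3.75, E[X²]=15.2033; 3: μ=1.5, E[X²]=4.5; 4: μ=4.35, E[X²]=22.011.
E[X] = 0.37·5.5 + 0.17·3.75 + 0.33·1.5 + 0.13·4.35 = 3.733.
E[X²] = 0.37·33 + 0.17·15.2033 + 0.33·4.5 + 0.13·22.011 = 19.141.
Var(X) = E[X²] − (E[X])² = 19.141 − 13.9353 = 5.20571.

5.2057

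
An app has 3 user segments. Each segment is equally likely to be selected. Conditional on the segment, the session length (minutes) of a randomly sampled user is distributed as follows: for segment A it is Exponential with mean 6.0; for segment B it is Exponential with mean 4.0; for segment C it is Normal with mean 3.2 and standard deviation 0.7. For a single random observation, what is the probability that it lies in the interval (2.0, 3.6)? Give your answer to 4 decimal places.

Conditional on each segment, P(2.0 < X < 3.6): A: 0.16772; B: 0.199961; C: 0.672907.
By total probability, P(2.0 < X < 3.6) = 0.333333·0.16772 + 0.333333·0.199961 + 0.333333·0.672907 = 0.346863.

0.3469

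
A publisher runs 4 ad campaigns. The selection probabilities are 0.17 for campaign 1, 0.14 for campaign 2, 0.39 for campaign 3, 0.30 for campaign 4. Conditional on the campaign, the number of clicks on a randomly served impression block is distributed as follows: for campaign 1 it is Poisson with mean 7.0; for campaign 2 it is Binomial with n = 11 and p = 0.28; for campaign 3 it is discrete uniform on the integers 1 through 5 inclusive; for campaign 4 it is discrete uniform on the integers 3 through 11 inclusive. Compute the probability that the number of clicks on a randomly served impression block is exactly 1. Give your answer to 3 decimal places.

Conditional on each campaign, P(X = 1): 1: 0.00638317; 2: 0.115312; 3: 0.2; 4: 0.
By total probability, P(X = 1) = 0.17·0.00638317 + 0.14·0.115312 + 0.39·0.2 + 0.3·0 = 0.0952289.

0.095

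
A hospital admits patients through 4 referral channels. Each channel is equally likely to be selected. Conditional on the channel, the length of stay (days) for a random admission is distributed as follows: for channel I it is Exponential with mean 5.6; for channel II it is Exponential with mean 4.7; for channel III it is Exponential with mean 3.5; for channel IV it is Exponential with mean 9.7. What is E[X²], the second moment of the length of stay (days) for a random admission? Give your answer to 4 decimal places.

79.8950

For each component E[X²] = Var + (mean)², giving I: 62.72; II: 44.18; III: 24.5; IV: 188.18.
Overall E[X²] = 0.25·62.72 + 0.25·44.18 + 0.25·24.5 + 0.25·188.18 = 79.895.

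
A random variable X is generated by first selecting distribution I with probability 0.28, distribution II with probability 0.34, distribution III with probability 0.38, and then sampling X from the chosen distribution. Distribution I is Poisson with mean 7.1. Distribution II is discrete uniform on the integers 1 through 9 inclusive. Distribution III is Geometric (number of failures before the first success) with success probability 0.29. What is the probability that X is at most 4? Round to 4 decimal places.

0.5085

Conditional on each component, P(X ≤ 4): I: 0.164063; II: 0.444444; III: 0.819577.
By total probability, P(X ≤ 4) = 0.28·0.164063 + 0.34·0.444444 + 0.38·0.819577 = 0.508488.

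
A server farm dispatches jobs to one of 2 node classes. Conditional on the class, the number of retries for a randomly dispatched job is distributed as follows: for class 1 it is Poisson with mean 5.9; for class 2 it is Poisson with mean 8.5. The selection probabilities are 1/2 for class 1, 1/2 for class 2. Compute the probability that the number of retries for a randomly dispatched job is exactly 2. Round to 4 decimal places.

Conditional on each class, P(X = 2): 1: 0.04768; 2: 0.00735029.
By total probability, P(X = 2) = 0.5·0.04768 + 0.5·0.00735029 = 0.0275152.

0.0275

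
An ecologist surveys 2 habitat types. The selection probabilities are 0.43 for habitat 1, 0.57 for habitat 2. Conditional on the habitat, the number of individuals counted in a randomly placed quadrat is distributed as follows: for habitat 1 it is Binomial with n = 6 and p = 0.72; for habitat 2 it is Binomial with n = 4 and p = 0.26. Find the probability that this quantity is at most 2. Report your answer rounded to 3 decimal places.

0.562

Conditional on each habitat, P(X ≤ 2): 1: 0.0557124; 2: 0.943405.
By total probability, P(X ≤ 2) = 0.43·0.0557124 + 0.57·0.943405 = 0.561697.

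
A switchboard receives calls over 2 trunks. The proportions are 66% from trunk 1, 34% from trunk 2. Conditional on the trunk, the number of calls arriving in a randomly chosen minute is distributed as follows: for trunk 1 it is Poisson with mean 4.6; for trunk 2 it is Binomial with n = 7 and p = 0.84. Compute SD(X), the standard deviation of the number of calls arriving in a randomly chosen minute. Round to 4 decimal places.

1.9296

Per component, 1: μ=4.6, E[X²]=25.76; 2: μ=5.88, E[X²]=35.5152.
E[X] = 0.66·4.6 + 0.34·5.88 = 5.0352.
E[X²] = 0.66·25.76 + 0.34·35.5152 = 29.0768.
Var(X) = E[X²] − (E[X])² = 29.0768 − 25.3532 = 3.72353.
SD(X) = √3.72353 = 1.92964.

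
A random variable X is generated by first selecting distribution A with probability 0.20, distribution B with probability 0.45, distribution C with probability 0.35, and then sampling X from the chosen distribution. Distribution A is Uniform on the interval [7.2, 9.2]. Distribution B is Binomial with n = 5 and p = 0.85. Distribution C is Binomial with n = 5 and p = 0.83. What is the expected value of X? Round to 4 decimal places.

Component means — A: 8.2; B: 4.25; C: 4.15.
E[X] = 0.2·8.2 + 0.45·4.25 + 0.35·4.15 = 5.005.

5.0050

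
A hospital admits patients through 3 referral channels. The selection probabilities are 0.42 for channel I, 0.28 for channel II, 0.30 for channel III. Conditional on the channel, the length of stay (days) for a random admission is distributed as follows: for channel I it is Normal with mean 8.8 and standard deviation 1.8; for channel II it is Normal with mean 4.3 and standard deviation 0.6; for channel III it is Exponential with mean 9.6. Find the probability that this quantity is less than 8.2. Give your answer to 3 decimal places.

Conditional on each channel, P(X < 8.2): I: 0.369441; II: 1; III: 0.574362.
By total probability, P(X < 8.2) = 0.42·0.369441 + 0.28·1 + 0.3·0.574362 = 0.607474.

0.607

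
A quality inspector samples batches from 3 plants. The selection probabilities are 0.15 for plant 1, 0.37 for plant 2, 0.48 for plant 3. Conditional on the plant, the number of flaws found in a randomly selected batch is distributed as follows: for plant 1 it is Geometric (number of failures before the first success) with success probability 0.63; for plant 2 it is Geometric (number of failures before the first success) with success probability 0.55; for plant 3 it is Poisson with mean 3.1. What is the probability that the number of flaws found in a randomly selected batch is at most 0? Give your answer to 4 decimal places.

Conditional on each plant, P(X ≤ 0): 1: 0.63; 2: 0.55; 3: 0.0450492.
By total probability, P(X ≤ 0) = 0.15·0.63 + 0.37·0.55 + 0.48·0.0450492 = 0.319624.

0.3196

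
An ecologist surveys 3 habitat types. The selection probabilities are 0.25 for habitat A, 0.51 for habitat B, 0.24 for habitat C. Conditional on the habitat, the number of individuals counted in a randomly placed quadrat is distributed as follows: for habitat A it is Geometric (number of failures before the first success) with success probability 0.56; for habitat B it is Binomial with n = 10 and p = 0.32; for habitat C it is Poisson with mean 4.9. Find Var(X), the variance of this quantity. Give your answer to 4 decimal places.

Per component, A: μ=0.785714, E[X²]=2.02041; B: μ=3.2, E[X²]=12.416; C: μ=4.9, E[X²]=28.91.
E[X] = 0.25·0.785714 + 0.51·3.2 + 0.24·4.9 = 3.00443.
E[X²] = 0.25·2.02041 + 0.51·12.416 + 0.24·28.91 = 13.7757.
Var(X) = E[X²] − (E[X])² = 13.7757 − 9.02659 = 4.74907.

4.7491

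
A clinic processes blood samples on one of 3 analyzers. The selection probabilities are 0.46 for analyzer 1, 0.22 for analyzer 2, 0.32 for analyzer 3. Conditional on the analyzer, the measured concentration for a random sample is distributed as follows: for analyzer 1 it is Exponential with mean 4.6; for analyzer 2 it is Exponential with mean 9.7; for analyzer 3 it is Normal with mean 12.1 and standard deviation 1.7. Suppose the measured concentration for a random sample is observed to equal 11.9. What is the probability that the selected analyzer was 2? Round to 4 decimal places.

Likelihoods f(11.9 | ·): 1: 0.0163584; 2: 0.0302297; 3: 0.233054.
Posterior ∝ prior × likelihood. Numerator for 2: 0.22·0.0302297 = 0.00665054.
Normalizing constant: 0.46·0.0163584 + 0.22·0.0302297 + 0.32·0.233054 = 0.0887525.
P(2 | observation) = 0.00665054 / 0.0887525 = 0.0749335.

0.0749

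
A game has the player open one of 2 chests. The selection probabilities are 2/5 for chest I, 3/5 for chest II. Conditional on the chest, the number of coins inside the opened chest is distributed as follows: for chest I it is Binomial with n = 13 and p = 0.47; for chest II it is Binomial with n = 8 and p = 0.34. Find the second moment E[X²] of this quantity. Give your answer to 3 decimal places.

21.744

For each component E[X²] = Var + (mean)², giving I: 40.5704; II: 9.1936.
Overall E[X²] = 0.4·40.5704 + 0.6·9.1936 = 21.7443.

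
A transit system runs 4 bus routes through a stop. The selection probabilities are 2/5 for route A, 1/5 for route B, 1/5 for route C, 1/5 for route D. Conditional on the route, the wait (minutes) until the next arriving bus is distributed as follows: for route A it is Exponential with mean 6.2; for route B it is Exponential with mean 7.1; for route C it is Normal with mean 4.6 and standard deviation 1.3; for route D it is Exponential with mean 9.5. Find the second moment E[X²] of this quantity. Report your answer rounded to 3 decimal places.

For each component E[X²] = Var + (mean)², giving A: 76.88; B: 100.82; C: 22.85; D: 180.5.
Overall E[X²] = 0.4·76.88 + 0.2·100.82 + 0.2·22.85 + 0.2·180.5 = 91.586.

91.586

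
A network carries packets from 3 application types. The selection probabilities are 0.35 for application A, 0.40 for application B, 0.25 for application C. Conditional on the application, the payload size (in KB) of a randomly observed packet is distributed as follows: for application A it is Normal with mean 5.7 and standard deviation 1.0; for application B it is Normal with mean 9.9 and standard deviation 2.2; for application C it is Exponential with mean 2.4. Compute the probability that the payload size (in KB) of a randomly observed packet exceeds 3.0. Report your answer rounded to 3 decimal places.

Conditional on each application, P(X > 3.0): A: 0.996533; B: 0.999145; C: 0.286505.
By total probability, P(X > 3.0) = 0.35·0.996533 + 0.4·0.999145 + 0.25·0.286505 = 0.820071.

0.820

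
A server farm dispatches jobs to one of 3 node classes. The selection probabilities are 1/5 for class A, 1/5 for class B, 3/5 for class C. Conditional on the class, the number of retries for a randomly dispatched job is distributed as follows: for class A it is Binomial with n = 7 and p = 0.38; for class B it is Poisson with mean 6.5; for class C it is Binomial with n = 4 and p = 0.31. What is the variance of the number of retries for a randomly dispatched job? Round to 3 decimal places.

Per component, A: μ=2.66, E[X²]=8.7248; B: μ=6.5, E[X²]=48.75; C: μ=1.24, E[X²]=2.3932.
E[X] = 0.2·2.66 + 0.2·6.5 + 0.6·1.24 = 2.576.
E[X²] = 0.2·8.7248 + 0.2·48.75 + 0.6·2.3932 = 12.9309.
Var(X) = E[X²] − (E[X])² = 12.9309 − 6.63578 = 6.2951.

6.295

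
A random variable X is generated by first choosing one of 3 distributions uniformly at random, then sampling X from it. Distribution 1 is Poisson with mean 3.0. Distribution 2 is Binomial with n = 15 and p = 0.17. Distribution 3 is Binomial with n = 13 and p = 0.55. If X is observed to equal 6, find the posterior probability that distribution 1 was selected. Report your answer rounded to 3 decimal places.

0.201

Likelihoods P(X=6 | ·): 1: 0.0504094; 2: 0.022584; 3: 0.177493.
Posterior ∝ prior × likelihood. Numerator for 1: 0.333333·0.0504094 = 0.0168031.
Normalizing constant: 0.333333·0.0504094 + 0.333333·0.022584 + 0.333333·0.177493 = 0.0834954.
P(1 | observation) = 0.0168031 / 0.0834954 = 0.201246.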